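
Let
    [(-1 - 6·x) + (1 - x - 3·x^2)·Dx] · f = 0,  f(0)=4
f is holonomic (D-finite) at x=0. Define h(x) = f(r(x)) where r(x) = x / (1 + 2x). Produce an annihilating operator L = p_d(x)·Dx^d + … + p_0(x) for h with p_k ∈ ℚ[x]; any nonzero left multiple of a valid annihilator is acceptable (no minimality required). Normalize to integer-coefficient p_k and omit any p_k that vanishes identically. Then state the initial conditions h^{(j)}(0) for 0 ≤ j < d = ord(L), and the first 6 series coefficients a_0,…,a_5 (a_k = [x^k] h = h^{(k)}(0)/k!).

L = (1 + 8·x) + (-1 - 5·x - 5·x^2 + 2·x^3)·Dx  (order 1).
h: a_k = 4, 4, 8, -20, 68, -224, …
ICs: h(0) = 4.

f: a_k = 4, 4, 16, 28, 76, 160, …
Change of var in L_f (x↦r) gives L₀.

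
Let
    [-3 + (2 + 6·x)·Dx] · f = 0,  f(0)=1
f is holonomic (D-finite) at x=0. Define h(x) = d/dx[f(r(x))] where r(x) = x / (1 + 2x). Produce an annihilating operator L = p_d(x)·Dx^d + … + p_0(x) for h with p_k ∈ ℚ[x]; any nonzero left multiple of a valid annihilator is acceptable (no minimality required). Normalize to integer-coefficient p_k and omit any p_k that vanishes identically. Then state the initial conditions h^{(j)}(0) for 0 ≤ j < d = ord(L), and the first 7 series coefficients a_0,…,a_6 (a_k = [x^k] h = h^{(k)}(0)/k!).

L = (-11 - 40·x) + (-2 - 14·x - 20·x^2)·Dx  (order 1).
h: a_k = 3/2, -33/4, 585/16, -4965/32, 169545/256, -1477503/512, 26328981/2048, …
ICs: h(0) = 3/2.

f: a_k = 1, 3/2, -9/8, 27/16, -405/128, 1701/256, -15309/1024, …
L₀ from L_f via x↦r, Dx↦r'^{-1}Dx.
h₀' ⇒ L via d/dx closure of L₀.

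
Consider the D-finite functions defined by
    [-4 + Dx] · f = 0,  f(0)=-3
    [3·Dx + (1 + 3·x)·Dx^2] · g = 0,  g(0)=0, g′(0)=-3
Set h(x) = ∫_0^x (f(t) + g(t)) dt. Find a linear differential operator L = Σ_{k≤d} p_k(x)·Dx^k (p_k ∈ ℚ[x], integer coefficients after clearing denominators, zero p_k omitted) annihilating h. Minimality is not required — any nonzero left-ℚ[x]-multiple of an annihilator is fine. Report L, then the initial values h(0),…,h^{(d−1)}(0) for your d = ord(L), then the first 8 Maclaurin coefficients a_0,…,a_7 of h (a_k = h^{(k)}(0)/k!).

L = (-120 - 144·x)·Dx^2 + (2 - 96·x - 144·x^2)·Dx^3 + (7 + 33·x + 36·x^2)·Dx^4  (order 4).
h: a_k = 0, -3, -15/2, -13/2, -41/4, -47/20, -371/30, 3133/210, …
ICs: h(0) = 0, h′(0) = -3, h′′(0) = -15, h′′′(0) = -39.

f: a_k = -3, -12, -24, -32, -32, -128/5, -256/15, -1024/105, …
g: a_k = 0, -3, 9/2, -9, 81/4, -243/5, 243/2, -2187/7, …
Sum ⇒ L₀ = lclm(L_f,L_g) in ℚ(x)⟨Dx⟩.
h=∫₀ˣh₀: take L = L₀·Dx.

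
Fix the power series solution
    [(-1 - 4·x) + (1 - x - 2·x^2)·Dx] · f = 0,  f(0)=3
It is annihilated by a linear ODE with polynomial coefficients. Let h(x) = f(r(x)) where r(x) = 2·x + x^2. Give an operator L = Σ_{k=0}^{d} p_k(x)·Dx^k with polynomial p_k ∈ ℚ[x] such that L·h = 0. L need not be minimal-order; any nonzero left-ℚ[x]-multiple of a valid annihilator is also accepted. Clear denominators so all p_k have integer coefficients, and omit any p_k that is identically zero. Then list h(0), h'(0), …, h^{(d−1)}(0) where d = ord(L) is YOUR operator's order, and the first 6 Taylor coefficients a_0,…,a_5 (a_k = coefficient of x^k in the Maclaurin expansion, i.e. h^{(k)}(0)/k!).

L = (2 + 16·x + 8·x^2) + (-1 + 3·x + 6·x^2 + 2·x^3)·Dx  (order 1).
h: a_k = 3, 6, 39, 156, 717, 3162, …
ICs: h(0) = 3.

f: a_k = 3, 3, 9, 15, 33, 63, …
L₀ from L_f via x↦r, Dx↦r'^{-1}Dx.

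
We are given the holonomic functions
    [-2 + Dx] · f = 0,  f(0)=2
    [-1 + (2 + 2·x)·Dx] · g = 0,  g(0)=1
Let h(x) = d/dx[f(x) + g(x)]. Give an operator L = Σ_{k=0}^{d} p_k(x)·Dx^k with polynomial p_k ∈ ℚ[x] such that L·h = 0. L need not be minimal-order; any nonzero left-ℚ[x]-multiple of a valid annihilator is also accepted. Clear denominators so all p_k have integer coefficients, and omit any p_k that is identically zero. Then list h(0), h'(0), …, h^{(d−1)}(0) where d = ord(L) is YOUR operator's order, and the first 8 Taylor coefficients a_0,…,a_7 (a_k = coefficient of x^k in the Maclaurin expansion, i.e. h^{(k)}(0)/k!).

f: a_k = 2, 4, 4, 8/3, 4/3, 8/15, 8/45, 16/315, …
g: a_k = 1, 1/2, -1/8, 1/16, -5/128, 7/256, -21/1024, 33/2048, …
Sum ⇒ L₀ = lclm(L_f,L_g) in ℚ(x)⟨Dx⟩.
Differentiate: ansatz ord ≤ ord L₀ ⇒ L.
L = (-14 - 8·x) + (-13 - 32·x - 16·x^2)·Dx + (10 + 18·x + 8·x^2)·Dx^2  (order 2).
h: a_k = 9/2, 31/4, 131/16, 497/96, 2153/768, 7247/7680, 43163/92160, -4063/1290240, …
ICs: h(0) = 9/2, h′(0) = 31/4.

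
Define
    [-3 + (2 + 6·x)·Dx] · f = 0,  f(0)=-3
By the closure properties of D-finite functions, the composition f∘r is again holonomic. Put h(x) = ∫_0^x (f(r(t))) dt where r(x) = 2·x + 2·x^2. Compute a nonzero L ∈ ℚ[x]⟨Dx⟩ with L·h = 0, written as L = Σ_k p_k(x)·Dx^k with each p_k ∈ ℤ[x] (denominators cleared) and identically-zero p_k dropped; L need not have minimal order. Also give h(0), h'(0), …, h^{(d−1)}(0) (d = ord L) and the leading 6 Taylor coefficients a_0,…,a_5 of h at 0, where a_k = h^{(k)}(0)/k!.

L = (-3 - 6·x)·Dx + (1 + 6·x + 6·x^2)·Dx^2  (order 2).
h: a_k = 0, -3, -9/2, 3/2, -27/8, 351/40, …
ICs: h(0) = 0, h′(0) = -3.

f: a_k = -3, -9/2, 27/8, -81/16, 1215/128, -5103/256, …
f∘r: x↦r, Dx↦Dx/r' in L_f ⇒ L₀.
∫: right-multiply L₀ by Dx.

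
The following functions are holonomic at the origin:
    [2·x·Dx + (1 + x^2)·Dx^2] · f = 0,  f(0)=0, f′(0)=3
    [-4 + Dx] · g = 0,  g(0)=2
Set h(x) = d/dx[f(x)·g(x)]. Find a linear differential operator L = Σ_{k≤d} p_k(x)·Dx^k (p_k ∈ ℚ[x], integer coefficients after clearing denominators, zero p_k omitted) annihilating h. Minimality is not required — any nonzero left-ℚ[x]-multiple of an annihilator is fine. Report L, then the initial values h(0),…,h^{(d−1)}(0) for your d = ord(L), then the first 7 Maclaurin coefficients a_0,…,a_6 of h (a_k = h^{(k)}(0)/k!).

L = (28 - 32·x + 76·x^2 - 32·x^3 + 32·x^4) + (-15 + 12·x - 35·x^2 + 12·x^3 - 16·x^4)·Dx + (2 - x + 4·x^2 - x^3 + 2·x^4)·Dx^2  (order 2).
h: a_k = 6, 48, 138, 224, 246, 208, 754/5, …
ICs: h(0) = 6, h′(0) = 48.

f: a_k = 0, 3, 0, -1, 0, 3/5, 0, …
g: a_k = 2, 8, 16, 64/3, 64/3, 256/15, 512/45, …
L₀ := L_f ⊗_s L_g (sym. prod.), ord ≤ 2.
Differentiate: ansatz ord ≤ ord L₀ ⇒ L.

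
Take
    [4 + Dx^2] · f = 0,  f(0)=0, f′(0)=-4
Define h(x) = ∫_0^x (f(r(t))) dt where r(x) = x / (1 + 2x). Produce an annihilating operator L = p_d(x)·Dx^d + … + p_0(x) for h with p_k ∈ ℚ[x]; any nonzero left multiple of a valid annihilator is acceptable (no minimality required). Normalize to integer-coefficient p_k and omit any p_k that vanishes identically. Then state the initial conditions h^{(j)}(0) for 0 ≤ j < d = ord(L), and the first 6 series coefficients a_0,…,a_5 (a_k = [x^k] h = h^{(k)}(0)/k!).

f: a_k = 0, -4, 0, 8/3, 0, -8/15, …
Change of var in L_f (x↦r) gives L₀.
Integrate: L := L₀·Dx.
L = 4·Dx + (4 + 24·x + 48·x^2 + 32·x^3)·Dx^2 + (1 + 8·x + 24·x^2 + 32·x^3 + 16·x^4)·Dx^3  (order 3).
h: a_k = 0, 0, -2, 8/3, -10/3, 16/5, …
ICs: h(0) = 0, h′(0) = 0, h′′(0) = -4.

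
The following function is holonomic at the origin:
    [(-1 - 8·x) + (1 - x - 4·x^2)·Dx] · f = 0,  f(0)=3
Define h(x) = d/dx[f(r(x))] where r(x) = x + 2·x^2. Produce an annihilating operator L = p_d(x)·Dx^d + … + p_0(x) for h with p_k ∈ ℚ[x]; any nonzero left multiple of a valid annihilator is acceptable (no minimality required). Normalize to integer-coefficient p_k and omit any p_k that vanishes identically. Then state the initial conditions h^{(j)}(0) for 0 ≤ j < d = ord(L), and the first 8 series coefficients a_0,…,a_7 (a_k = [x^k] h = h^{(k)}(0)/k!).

f: a_k = 3, 3, 15, 27, 87, 195, 543, 1323, …
Change of var in L_f (x↦r) gives L₀.
Differentiate: ansatz ord ≤ ord L₀ ⇒ L.
L = (14 + 20·x + 120·x^2 + 320·x^3 + 320·x^4) + (-1 - 3·x + 10·x^2 + 40·x^3 + 80·x^4 + 64·x^5)·Dx  (order 1).
h: a_k = 3, 42, 261, 1236, 6075, 28782, 128961, 572712, …
ICs: h(0) = 3.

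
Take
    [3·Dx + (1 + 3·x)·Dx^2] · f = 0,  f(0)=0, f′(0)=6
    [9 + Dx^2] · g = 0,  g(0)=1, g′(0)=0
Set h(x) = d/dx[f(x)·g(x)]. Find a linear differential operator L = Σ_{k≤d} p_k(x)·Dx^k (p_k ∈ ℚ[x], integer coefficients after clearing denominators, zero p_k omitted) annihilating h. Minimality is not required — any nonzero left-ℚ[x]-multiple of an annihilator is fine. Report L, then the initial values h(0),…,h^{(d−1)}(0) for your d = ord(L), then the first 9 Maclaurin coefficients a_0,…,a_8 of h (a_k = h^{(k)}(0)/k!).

f: a_k = 0, 6, -9, 18, -81/2, 486/5, -243, 4374/7, -6561/4, …
g: a_k = 1, 0, -9/2, 0, 27/8, 0, -81/80, 0, 729/4480, …
h₀=f·g: eliminate ⇒ L₀, order ≤ 2·2.
h₀' ⇒ L via d/dx closure of L₀.
L = (-675 - 3564·x - 10206·x^2 + 8748·x^3 + 94041·x^4 + 157464·x^5 + 78732·x^6) + (-216 - 864·x + 1620·x^2 + 14580·x^3 + 29160·x^4 + 17496·x^5)·Dx + (-84 - 396·x - 378·x^2 + 5832·x^3 + 23814·x^4 + 34992·x^5 + 17496·x^6)·Dx^2 + (-24 - 96·x + 180·x^2 + 1620·x^3 + 3240·x^4 + 1944·x^5)·Dx^3 + (-1 + 84·x^2 + 540·x^3 + 1485·x^4 + 1944·x^5 + 972·x^6)·Dx^4  (order 4).
h: a_k = 6, -18, -27, 0, 729/4, -2187/4, 67797/40, -26973/5, 7551711/448, …
ICs: h(0) = 6, h′(0) = -18, h′′(0) = -54, h′′′(0) = 0.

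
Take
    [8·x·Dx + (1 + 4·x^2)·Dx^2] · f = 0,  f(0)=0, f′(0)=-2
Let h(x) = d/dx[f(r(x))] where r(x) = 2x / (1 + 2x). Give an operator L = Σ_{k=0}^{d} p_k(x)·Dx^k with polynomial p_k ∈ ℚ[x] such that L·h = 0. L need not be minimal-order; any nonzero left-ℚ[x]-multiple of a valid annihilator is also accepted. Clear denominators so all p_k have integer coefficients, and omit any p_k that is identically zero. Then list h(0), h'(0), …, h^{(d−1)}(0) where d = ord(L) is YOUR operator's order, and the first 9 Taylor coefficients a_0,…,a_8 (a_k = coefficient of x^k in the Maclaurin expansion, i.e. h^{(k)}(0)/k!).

L = (4 + 40·x) + (1 + 4·x + 20·x^2)·Dx  (order 1).
h: a_k = -4, 16, 16, -384, 1216, 2816, -35584, 86016, 367616, …
ICs: h(0) = -4.

f: a_k = 0, -2, 0, 8/3, 0, -32/5, 0, 128/7, 0, …
h₀=f(r): pull back L_f along r ⇒ L₀.
h₀' ⇒ L via d/dx closure of L₀.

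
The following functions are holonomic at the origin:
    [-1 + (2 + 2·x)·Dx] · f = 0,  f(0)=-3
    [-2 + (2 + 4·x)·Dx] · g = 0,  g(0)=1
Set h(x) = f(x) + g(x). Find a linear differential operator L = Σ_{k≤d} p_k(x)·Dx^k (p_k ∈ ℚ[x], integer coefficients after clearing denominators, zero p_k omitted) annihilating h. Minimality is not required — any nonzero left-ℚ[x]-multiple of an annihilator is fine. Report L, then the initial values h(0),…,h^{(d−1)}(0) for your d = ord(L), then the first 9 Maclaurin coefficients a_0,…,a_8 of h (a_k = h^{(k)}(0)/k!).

L = -1 + (3 + 4·x)·Dx + (2 + 6·x + 4·x^2)·Dx^2  (order 2).
h: a_k = -2, -1/2, -1/8, 5/16, -65/128, 203/256, -1281/1024, 4125/2048, -108537/32768, …
ICs: h(0) = -2, h′(0) = -1/2.

f: a_k = -3, -3/2, 3/8, -3/16, 15/128, -21/256, 63/1024, -99/2048, 1287/32768, …
g: a_k = 1, 1, -1/2, 1/2, -5/8, 7/8, -21/16, 33/16, -429/128, …
f+g: L₀ = lclm(L_f,L_g), ord ≤ 1+1.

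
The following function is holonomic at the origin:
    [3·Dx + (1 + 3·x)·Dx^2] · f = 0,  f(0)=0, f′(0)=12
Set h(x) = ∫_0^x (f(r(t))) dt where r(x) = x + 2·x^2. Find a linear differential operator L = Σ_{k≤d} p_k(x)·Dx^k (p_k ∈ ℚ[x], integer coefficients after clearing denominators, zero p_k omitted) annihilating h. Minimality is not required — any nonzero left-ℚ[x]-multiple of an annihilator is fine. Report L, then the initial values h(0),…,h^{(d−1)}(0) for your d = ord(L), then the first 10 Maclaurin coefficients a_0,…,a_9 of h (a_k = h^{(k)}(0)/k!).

f: a_k = 0, 12, -18, 36, -81, 972/5, -486, 8748/7, -6561/2, 8748, …
Change of var in L_f (x↦r) gives L₀.
Integrate: L := L₀·Dx.
L = (-1 + 12·x + 24·x^2)·Dx^2 + (1 + 7·x + 18·x^2 + 24·x^3)·Dx^3  (order 3).
h: a_k = 0, 0, 6, 2, -9, 63/5, -18/5, -198/7, 1053/14, -153/2, …
ICs: h(0) = 0, h′(0) = 0, h′′(0) = 12.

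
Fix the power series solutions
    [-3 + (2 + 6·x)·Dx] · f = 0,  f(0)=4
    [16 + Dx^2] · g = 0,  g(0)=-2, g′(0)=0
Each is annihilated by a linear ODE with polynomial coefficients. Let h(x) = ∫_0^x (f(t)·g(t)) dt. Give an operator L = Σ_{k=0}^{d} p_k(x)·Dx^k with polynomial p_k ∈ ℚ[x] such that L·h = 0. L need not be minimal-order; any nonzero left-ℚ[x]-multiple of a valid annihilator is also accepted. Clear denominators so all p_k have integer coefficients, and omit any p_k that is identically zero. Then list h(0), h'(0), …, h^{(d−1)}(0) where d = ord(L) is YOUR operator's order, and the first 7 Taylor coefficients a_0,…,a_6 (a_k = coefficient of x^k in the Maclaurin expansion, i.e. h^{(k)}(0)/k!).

f: a_k = 4, 6, -9/2, 27/4, -405/32, 1701/64, -15309/256, …
g: a_k = -2, 0, 16, 0, -64/3, 0, 512/45, …
L₀ := L_f ⊗_s L_g (sym. prod.), ord ≤ 2.
h=∫h₀ ⇒ L = L₀·Dx.
L = (91 + 384·x + 576·x^2)·Dx + (-12 - 36·x)·Dx^2 + (4 + 24·x + 36·x^2)·Dx^3  (order 3).
h: a_k = 0, -8, -6, 73/3, 165/8, -6337/240, -2341/192, …
ICs: h(0) = 0, h′(0) = -8, h′′(0) = -12.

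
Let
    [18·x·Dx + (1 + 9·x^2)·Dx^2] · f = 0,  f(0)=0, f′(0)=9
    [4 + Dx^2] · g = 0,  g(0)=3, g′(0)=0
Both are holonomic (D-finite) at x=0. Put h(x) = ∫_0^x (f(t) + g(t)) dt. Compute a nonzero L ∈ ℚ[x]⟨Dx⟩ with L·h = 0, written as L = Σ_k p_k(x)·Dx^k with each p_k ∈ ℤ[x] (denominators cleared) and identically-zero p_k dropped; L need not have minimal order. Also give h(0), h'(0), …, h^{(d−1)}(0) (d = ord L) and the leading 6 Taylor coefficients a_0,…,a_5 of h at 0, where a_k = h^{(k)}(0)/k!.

f: a_k = 0, 9, 0, -27, 0, 729/5, …
g: a_k = 3, 0, -6, 0, 2, 0, …
L₀ := lclm(L_f,L_g); ord L₀ ≤ 2+2.
Integrate: L := L₀·Dx.
L = (-3744·x + 37584·x^3 + 11664·x^5)·Dx^2 + (-28 + 864·x^2 + 10692·x^4 + 5832·x^6)·Dx^3 + (-936·x + 9396·x^3 + 2916·x^5)·Dx^4 + (-7 + 216·x^2 + 2673·x^4 + 1458·x^6)·Dx^5  (order 5).
h: a_k = 0, 3, 9/2, -2, -27/4, 2/5, …
ICs: h(0) = 0, h′(0) = 3, h′′(0) = 9, h′′′(0) = -12, h′′′′(0) = -162.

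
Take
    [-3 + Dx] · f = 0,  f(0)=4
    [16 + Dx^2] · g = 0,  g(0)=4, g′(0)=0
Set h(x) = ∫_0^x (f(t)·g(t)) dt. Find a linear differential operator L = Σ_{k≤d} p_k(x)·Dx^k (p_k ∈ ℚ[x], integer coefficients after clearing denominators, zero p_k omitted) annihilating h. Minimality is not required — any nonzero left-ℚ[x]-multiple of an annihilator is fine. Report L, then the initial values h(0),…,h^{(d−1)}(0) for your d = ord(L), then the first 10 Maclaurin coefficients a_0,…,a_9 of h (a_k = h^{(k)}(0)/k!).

L = 25·Dx - 6·Dx^2 + Dx^3  (order 3).
h: a_k = 0, 16, 24, -56/3, -78, -1054/15, -79/15, 1679/45, 25481/840, 164833/22680, …
ICs: h(0) = 0, h′(0) = 16, h′′(0) = 48.

f: a_k = 4, 12, 18, 18, 27/2, 81/10, 81/20, 243/140, 729/1120, 243/1120, …
g: a_k = 4, 0, -32, 0, 128/3, 0, -1024/45, 0, 2048/315, 0, …
Sym-product of L_f,L_g gives L₀ (≤ ord 2).
h=∫₀ˣh₀: take L = L₀·Dx.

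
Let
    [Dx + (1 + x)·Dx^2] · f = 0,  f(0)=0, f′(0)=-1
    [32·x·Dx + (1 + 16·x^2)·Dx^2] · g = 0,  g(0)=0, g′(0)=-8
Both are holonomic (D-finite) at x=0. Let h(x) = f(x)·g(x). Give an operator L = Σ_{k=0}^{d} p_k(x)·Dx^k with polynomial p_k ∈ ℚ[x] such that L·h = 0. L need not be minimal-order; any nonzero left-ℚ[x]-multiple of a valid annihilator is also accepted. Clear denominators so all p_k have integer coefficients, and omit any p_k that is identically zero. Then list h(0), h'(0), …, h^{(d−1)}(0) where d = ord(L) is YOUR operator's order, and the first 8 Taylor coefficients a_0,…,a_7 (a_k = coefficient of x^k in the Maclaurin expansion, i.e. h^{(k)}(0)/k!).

L = (4224 + 8384·x + 204800·x^2 + 531456·x^3 + 491520·x^4 + 212992·x^5 + 262144·x^7)·Dx + (4098 + 28864·x + 258368·x^2 + 1045504·x^3 + 1798144·x^4 + 1523712·x^5 + 573440·x^6 + 786432·x^7 + 917504·x^8)·Dx^2 + (132 + 8644·x + 37632·x^2 + 196032·x^3 + 614400·x^4 + 955392·x^5 + 786432·x^6 + 540672·x^7 + 786432·x^8 + 524288·x^9)·Dx^3 + (65 + 258·x + 2497·x^2 + 8576·x^3 + 30336·x^4 + 76800·x^5 + 118272·x^6 + 98304·x^7 + 98304·x^8 + 131072·x^9 + 65536·x^10)·Dx^4  (order 4).
h: a_k = 0, 0, 8, -4, -40, 58/3, 17864/45, -2932/15, …
ICs: h(0) = 0, h′(0) = 0, h′′(0) = 16, h′′′(0) = -24.

f: a_k = 0, -1, 1/2, -1/3, 1/4, -1/5, 1/6, -1/7, …
g: a_k = 0, -8, 0, 128/3, 0, -2048/5, 0, 32768/7, …
h₀=f·g: eliminate ⇒ L₀, order ≤ 2·2.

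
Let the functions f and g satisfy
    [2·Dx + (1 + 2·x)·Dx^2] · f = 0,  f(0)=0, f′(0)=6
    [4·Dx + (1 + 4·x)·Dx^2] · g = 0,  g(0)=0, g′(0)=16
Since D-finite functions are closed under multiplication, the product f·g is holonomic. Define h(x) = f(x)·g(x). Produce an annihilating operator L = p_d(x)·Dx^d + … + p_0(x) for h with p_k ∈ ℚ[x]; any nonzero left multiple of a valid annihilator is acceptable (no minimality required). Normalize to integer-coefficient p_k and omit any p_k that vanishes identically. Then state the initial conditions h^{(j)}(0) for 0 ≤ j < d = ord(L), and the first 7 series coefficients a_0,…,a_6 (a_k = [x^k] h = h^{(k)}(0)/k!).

f: a_k = 0, 6, -6, 8, -12, 96/5, -32, …
g: a_k = 0, 16, -32, 256/3, -256, 4096/5, -8192/3, …
f·g: L₀ = L_f ⊗_s L_g, ord ≤ 2·2.
L = (160 + 768·x + 1024·x^2)·Dx + (264 + 2144·x + 5760·x^2 + 5120·x^3)·Dx^2 + (64 + 720·x + 2976·x^2 + 5376·x^3 + 3584·x^4)·Dx^3 + (3 + 44·x + 252·x^2 + 704·x^3 + 960·x^4 + 512·x^5)·Dx^4  (order 4).
h: a_k = 0, 0, 96, -288, 832, -2496, 117376/15, …
ICs: h(0) = 0, h′(0) = 0, h′′(0) = 192, h′′′(0) = -1728.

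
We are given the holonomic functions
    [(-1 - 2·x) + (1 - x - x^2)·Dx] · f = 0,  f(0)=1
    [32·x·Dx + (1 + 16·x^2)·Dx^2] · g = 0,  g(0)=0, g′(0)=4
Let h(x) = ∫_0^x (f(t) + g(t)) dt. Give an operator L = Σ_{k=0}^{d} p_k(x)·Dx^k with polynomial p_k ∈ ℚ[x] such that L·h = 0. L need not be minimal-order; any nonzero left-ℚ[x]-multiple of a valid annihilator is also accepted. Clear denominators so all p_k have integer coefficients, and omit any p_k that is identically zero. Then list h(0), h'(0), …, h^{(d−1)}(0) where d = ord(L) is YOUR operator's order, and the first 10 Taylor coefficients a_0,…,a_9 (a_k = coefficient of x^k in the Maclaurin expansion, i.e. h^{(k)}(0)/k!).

f: a_k = 1, 1, 2, 3, 5, 8, 13, 21, 34, 55, …
g: a_k = 0, 4, 0, -64/3, 0, 1024/5, 0, -16384/7, 0, 262144/9, …
Sum ⇒ L₀ = lclm(L_f,L_g) in ℚ(x)⟨Dx⟩.
Integrate: L := L₀·Dx.
L = (-64 + 256·x + 3904·x^2 + 6912·x^3 + 9696·x^4 + 1536·x^6)·Dx^2 + (25 + 24·x - 542·x^2 + 780·x^3 + 6800·x^4 + 6560·x^5 + 768·x^6 + 1536·x^7)·Dx^3 + (-2 - 17·x - 62·x^2 - 202·x^3 - 445·x^4 + 1136·x^5 + 576·x^6 + 256·x^7 + 256·x^8)·Dx^4  (order 4).
h: a_k = 0, 1, 5/2, 2/3, -55/12, 1, 532/15, 13/7, -16237/56, 34/9, …
ICs: h(0) = 0, h′(0) = 1, h′′(0) = 5, h′′′(0) = 4.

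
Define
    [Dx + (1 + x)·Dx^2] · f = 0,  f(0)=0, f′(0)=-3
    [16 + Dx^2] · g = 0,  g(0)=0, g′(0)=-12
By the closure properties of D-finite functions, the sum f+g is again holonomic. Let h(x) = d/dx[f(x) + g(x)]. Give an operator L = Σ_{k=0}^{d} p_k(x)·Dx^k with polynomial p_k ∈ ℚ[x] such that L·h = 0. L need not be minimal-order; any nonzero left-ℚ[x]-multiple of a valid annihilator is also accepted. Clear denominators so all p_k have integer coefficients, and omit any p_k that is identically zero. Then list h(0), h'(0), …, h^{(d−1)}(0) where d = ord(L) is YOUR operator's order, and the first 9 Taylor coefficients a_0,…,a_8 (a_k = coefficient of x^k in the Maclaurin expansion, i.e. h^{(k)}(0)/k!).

L = (176 + 256·x + 128·x^2) + (144 + 400·x + 384·x^2 + 128·x^3)·Dx + (11 + 16·x + 8·x^2)·Dx^2 + (9 + 25·x + 24·x^2 + 8·x^3)·Dx^3  (order 3).
h: a_k = -15, 3, 93, 3, -131, 3, 979/15, 3, -2363/105, …
ICs: h(0) = -15, h′(0) = 3, h′′(0) = 186.

f: a_k = 0, -3, 3/2, -1, 3/4, -3/5, 1/2, -3/7, 3/8, …
g: a_k = 0, -12, 0, 32, 0, -128/5, 0, 1024/105, 0, …
Weyl lclm of L_f,L_g ⇒ L₀ (ord ≤ 4).
Differentiate: ansatz ord ≤ ord L₀ ⇒ L.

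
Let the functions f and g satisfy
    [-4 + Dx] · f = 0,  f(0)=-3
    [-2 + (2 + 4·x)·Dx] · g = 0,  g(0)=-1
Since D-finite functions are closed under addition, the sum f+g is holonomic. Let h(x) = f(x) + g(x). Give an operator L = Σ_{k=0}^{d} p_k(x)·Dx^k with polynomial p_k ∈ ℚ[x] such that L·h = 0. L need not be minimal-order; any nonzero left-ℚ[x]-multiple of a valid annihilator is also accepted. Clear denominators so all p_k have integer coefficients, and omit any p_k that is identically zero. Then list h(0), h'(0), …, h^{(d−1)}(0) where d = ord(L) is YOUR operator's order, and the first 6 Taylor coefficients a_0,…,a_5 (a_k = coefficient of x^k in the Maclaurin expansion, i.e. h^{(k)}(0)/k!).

L = (20 + 32·x) + (-17 - 64·x - 64·x^2)·Dx + (3 + 14·x + 16·x^2)·Dx^2  (order 2).
h: a_k = -4, -13, -47/2, -65/2, -251/8, -1059/40, …
ICs: h(0) = -4, h′(0) = -13.

f: a_k = -3, -12, -24, -32, -32, -128/5, …
g: a_k = -1, -1, 1/2, -1/2, 5/8, -7/8, …
h₀=f+g: left-lcm gives L₀, ord ≤ 2.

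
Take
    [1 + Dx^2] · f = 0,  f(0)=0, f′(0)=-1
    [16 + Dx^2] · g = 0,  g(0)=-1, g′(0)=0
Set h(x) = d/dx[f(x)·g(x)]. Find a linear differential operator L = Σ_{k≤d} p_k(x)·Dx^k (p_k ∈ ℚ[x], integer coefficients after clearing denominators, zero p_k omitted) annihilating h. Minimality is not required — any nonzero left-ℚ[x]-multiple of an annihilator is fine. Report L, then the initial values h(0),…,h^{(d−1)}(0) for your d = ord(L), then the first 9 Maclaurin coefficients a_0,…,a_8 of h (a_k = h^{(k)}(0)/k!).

f: a_k = 0, -1, 0, 1/6, 0, -1/120, 0, 1/5040, 0, …
g: a_k = -1, 0, 8, 0, -32/3, 0, 256/45, 0, -512/315, …
Sym-product of L_f,L_g gives L₀ (≤ ord 4).
Differentiate: ansatz ord ≤ ord L₀ ⇒ L.
L = 225 + 34·Dx^2 + Dx^4  (order 4).
h: a_k = 1, 0, -49/2, 0, 1441/24, 0, -37969/720, 0, 138103/5760, …
ICs: h(0) = 1, h′(0) = 0, h′′(0) = -49, h′′′(0) = 0.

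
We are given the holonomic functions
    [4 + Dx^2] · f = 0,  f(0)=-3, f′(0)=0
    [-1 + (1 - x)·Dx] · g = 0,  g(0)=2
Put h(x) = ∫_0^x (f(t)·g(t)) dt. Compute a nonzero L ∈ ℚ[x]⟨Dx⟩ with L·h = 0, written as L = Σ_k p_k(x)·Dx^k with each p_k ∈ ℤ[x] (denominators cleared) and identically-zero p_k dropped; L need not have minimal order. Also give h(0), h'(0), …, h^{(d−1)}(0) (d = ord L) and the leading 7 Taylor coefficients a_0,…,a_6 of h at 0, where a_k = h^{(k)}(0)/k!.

f: a_k = -3, 0, 6, 0, -2, 0, 4/15, …
g: a_k = 2, 2, 2, 2, 2, 2, 2, …
Product ⇒ symmetric product L₀, ord ≤ 2.
Integrate: L := L₀·Dx.
L = (-4 + 4·x)·Dx + 2·Dx^2 + (-1 + x)·Dx^3  (order 3).
h: a_k = 0, -6, -3, 2, 3/2, 2/5, 1/3, …
ICs: h(0) = 0, h′(0) = -6, h′′(0) = -6.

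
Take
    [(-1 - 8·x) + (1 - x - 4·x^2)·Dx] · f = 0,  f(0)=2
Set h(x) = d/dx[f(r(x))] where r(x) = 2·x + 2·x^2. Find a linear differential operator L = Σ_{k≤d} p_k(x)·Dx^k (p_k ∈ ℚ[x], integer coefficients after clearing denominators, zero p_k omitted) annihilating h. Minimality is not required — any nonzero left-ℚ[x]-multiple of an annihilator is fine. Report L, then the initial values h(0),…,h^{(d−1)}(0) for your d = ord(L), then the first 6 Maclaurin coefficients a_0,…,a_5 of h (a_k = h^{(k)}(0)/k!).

L = (22 + 204·x + 1260·x^2 + 4672·x^3 + 8736·x^4 + 7680·x^5 + 2560·x^6) + (-1 - 16·x + 6·x^2 + 420·x^3 + 1520·x^4 + 2400·x^5 + 1792·x^6 + 512·x^7)·Dx  (order 1).
h: a_k = 4, 88, 672, 5600, 41520, 298080, …
ICs: h(0) = 4.

f: a_k = 2, 2, 10, 18, 58, 130, …
h₀=f(r): pull back L_f along r ⇒ L₀.
h=h₀': d/dx-closure on L₀ ⇒ L.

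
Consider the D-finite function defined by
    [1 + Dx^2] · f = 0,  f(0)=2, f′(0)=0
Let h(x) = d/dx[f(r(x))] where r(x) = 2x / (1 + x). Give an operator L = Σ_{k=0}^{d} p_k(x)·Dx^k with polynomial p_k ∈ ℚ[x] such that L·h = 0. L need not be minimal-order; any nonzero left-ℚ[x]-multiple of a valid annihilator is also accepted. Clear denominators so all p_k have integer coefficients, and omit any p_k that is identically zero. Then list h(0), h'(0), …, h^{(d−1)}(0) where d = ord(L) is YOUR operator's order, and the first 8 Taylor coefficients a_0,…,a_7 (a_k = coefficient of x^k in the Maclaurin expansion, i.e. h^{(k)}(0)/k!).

L = (10 + 12·x + 6·x^2) + (6 + 18·x + 18·x^2 + 6·x^3)·Dx + (1 + 4·x + 6·x^2 + 4·x^3 + x^4)·Dx^2  (order 2).
h: a_k = 0, -8, 24, -128/3, 160/3, -616/15, -56/5, 37664/315, …
ICs: h(0) = 0, h′(0) = -8.

f: a_k = 2, 0, -1, 0, 1/12, 0, -1/360, 0, …
Substitute x→r, Dx→(1/r')Dx; clear ⇒ L₀.
h=h₀': d/dx-closure on L₀ ⇒ L.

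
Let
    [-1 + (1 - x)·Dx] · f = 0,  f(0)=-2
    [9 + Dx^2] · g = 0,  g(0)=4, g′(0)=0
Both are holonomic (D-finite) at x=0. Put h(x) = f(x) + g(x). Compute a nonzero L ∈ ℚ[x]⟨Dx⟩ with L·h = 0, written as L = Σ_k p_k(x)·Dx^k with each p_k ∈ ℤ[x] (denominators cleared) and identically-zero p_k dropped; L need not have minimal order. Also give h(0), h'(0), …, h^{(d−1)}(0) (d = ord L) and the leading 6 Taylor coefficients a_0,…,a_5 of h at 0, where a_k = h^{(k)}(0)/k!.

L = (135 - 162·x + 81·x^2) + (-99 + 261·x - 243·x^2 + 81·x^3)·Dx + (15 - 18·x + 9·x^2)·Dx^2 + (-11 + 29·x - 27·x^2 + 9·x^3)·Dx^3  (order 3).
h: a_k = 2, -2, -20, -2, 23/2, -2, …
ICs: h(0) = 2, h′(0) = -2, h′′(0) = -40.

f: a_k = -2, -2, -2, -2, -2, -2, …
g: a_k = 4, 0, -18, 0, 27/2, 0, …
h₀=f+g: left-lcm gives L₀, ord ≤ 3.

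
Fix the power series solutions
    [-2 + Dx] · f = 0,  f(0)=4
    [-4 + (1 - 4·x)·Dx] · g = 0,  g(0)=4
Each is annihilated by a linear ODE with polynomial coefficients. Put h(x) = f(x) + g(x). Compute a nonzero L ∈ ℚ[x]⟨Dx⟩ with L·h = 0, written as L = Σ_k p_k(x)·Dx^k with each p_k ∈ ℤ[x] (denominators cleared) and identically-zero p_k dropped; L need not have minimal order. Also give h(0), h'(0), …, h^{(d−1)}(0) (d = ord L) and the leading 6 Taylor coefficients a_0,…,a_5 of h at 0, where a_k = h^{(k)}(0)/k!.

f: a_k = 4, 8, 8, 16/3, 8/3, 16/15, …
g: a_k = 4, 16, 64, 256, 1024, 4096, …
Sum ⇒ L₀ = lclm(L_f,L_g) in ℚ(x)⟨Dx⟩.
L = (24 + 32·x) + (-14 - 16·x + 32·x^2)·Dx + (1 - 16·x^2)·Dx^2  (order 2).
h: a_k = 8, 24, 72, 784/3, 3080/3, 61456/15, …
ICs: h(0) = 8, h′(0) = 24.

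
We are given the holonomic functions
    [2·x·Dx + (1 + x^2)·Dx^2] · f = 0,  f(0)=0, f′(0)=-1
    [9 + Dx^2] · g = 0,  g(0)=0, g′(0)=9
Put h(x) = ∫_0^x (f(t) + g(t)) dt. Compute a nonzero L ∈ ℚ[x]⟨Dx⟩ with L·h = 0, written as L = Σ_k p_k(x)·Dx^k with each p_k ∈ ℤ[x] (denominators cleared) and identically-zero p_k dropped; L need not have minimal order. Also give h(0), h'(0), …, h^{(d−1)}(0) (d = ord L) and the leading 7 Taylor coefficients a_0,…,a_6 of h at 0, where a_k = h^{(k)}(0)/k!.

L = (-54·x + 540·x^3 + 162·x^5)·Dx^2 + (63 + 279·x^2 + 297·x^4 + 81·x^6)·Dx^3 + (-6·x + 60·x^3 + 18·x^5)·Dx^4 + (7 + 31·x^2 + 33·x^4 + 9·x^6)·Dx^5  (order 5).
h: a_k = 0, 0, 4, 0, -79/24, 0, 47/48, …
ICs: h(0) = 0, h′(0) = 0, h′′(0) = 8, h′′′(0) = 0, h′′′′(0) = -79.

f: a_k = 0, -1, 0, 1/3, 0, -1/5, 0, …
g: a_k = 0, 9, 0, -27/2, 0, 243/40, 0, …
L₀ := lclm(L_f,L_g); ord L₀ ≤ 2+2.
h=∫h₀ ⇒ L = L₀·Dx.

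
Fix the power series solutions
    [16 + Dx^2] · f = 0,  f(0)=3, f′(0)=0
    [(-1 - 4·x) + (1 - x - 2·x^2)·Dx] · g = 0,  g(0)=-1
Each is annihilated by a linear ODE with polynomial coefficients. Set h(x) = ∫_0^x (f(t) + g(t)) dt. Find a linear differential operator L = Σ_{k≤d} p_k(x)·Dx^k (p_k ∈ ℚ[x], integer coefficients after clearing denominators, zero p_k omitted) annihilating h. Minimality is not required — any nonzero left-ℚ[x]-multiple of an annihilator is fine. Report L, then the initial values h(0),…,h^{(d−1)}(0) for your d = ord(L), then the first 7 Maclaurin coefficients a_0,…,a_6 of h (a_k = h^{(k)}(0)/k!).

f: a_k = 3, 0, -24, 0, 32, 0, -256/15, …
g: a_k = -1, -1, -3, -5, -11, -21, -43, …
f+g: L₀ = lclm(L_f,L_g), ord ≤ 2+1.
h=∫₀ˣh₀: take L = L₀·Dx.
L = (-368 - 1408·x + 256·x^2 - 512·x^3 - 2560·x^4 - 2048·x^5)·Dx + (176 - 336·x - 384·x^2 + 1024·x^3 + 384·x^4 - 1536·x^5 - 1024·x^6)·Dx^2 + (-23 - 88·x + 16·x^2 - 32·x^3 - 160·x^4 - 128·x^5)·Dx^3 + (11 - 21·x - 24·x^2 + 64·x^3 + 24·x^4 - 96·x^5 - 64·x^6)·Dx^4  (order 4).
h: a_k = 0, 2, -1/2, -9, -5/4, 21/5, -7/2, …
ICs: h(0) = 0, h′(0) = 2, h′′(0) = -1, h′′′(0) = -54.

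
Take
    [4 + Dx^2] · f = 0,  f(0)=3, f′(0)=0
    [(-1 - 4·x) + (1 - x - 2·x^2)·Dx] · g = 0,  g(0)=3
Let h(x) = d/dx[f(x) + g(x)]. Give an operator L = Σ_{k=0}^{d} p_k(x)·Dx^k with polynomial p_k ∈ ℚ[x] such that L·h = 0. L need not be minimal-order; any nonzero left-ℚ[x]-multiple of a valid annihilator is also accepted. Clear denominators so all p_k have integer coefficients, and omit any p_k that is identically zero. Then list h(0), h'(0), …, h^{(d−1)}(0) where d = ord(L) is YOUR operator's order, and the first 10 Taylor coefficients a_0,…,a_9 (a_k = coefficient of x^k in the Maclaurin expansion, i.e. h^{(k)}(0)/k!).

L = (576 + 2400·x + 5616·x^2 + 3360·x^3 + 3840·x^4 + 1152·x^5 + 768·x^6) + (-68 - 236·x + 240·x^2 + 488·x^3 + 560·x^4 + 672·x^5 + 448·x^6 + 256·x^7)·Dx + (144 + 600·x + 1404·x^2 + 840·x^3 + 960·x^4 + 288·x^5 + 192·x^6)·Dx^2 + (-17 - 59·x + 60·x^2 + 122·x^3 + 140·x^4 + 168·x^5 + 112·x^6 + 64·x^7)·Dx^3  (order 3).
h: a_k = 3, 6, 45, 140, 315, 3862/5, 1785, 430936/105, 9207, 19363042/945, …
ICs: h(0) = 3, h′(0) = 6, h′′(0) = 90.

f: a_k = 3, 0, -6, 0, 2, 0, -4/15, 0, 2/105, 0, …
g: a_k = 3, 3, 9, 15, 33, 63, 129, 255, 513, 1023, …
Weyl lclm of L_f,L_g ⇒ L₀ (ord ≤ 3).
Differentiate: ansatz ord ≤ ord L₀ ⇒ L.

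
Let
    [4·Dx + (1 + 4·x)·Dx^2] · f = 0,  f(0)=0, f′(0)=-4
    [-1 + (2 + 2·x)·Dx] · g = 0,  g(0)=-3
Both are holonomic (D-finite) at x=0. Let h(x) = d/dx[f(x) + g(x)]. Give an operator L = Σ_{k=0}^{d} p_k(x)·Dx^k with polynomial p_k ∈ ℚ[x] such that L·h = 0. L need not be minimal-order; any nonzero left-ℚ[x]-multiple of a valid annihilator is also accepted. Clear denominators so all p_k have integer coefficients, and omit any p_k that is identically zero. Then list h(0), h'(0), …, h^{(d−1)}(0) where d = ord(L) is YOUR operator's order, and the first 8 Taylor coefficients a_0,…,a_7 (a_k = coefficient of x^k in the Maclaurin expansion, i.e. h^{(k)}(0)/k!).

f: a_k = 0, -4, 8, -64/3, 64, -1024/5, 2048/3, -16384/7, …
g: a_k = -3, -3/2, 3/8, -3/16, 15/128, -21/256, 63/1024, -99/2048, …
f+g: L₀ = lclm(L_f,L_g), ord ≤ 2+1.
h=h₀': d/dx-closure on L₀ ⇒ L.
L = (52 + 16·x) + (125 + 232·x + 80·x^2)·Dx + (14 + 78·x + 96·x^2 + 32·x^3)·Dx^2  (order 2).
h: a_k = -11/2, 67/4, -1033/16, 8207/32, -262249/256, 2097341/512, -33555125/2048, 268436743/4096, …
ICs: h(0) = -11/2, h′(0) = 67/4.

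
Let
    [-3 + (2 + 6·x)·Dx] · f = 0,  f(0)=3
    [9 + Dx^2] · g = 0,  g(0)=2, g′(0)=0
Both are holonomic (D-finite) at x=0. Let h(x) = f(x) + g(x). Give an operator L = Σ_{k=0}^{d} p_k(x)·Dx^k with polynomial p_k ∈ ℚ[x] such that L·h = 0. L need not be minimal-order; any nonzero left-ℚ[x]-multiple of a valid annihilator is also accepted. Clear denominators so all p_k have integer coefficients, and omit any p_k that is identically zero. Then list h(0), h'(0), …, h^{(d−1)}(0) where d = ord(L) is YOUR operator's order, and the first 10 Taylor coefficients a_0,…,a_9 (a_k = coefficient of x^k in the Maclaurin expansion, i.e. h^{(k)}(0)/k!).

L = (-63 - 216·x - 324·x^2) + (18 + 198·x + 648·x^2 + 648·x^3)·Dx + (-7 - 24·x - 36·x^2)·Dx^2 + (2 + 22·x + 72·x^2 + 72·x^3)·Dx^3  (order 3).
h: a_k = 5, 9/2, -99/8, 81/16, -351/128, 5103/256, -240003/5120, 216513/2048, -295166997/1146880, 42220035/65536, …
ICs: h(0) = 5, h′(0) = 9/2, h′′(0) = -99/4.

f: a_k = 3, 9/2, -27/8, 81/16, -1215/128, 5103/256, -45927/1024, 216513/2048, -8444007/32768, 42220035/65536, …
g: a_k = 2, 0, -9, 0, 27/4, 0, -81/40, 0, 729/2240, 0, …
L₀ := lclm(L_f,L_g); ord L₀ ≤ 1+2.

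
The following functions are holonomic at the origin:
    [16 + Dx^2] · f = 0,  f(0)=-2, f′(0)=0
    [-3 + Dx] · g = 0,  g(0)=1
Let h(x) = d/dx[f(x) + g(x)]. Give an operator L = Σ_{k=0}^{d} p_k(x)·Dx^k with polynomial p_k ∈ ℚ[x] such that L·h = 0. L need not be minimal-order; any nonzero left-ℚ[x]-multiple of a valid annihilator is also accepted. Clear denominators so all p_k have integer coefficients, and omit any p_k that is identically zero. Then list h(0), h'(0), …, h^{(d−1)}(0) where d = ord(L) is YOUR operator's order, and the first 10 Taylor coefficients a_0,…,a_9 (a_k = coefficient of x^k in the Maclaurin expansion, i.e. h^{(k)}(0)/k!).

L = 48 - 16·Dx + 3·Dx^2 - Dx^3  (order 3).
h: a_k = 3, 41, 27/2, -431/6, 81/8, 8921/120, 243/80, -124511/5040, 2187/4480, 2156201/362880, …
ICs: h(0) = 3, h′(0) = 41, h′′(0) = 27.

f: a_k = -2, 0, 16, 0, -64/3, 0, 512/45, 0, -1024/315, 0, …
g: a_k = 1, 3, 9/2, 9/2, 27/8, 81/40, 81/80, 243/560, 729/4480, 243/4480, …
Sum ⇒ L₀ = lclm(L_f,L_g) in ℚ(x)⟨Dx⟩.
Differentiate: ansatz ord ≤ ord L₀ ⇒ L.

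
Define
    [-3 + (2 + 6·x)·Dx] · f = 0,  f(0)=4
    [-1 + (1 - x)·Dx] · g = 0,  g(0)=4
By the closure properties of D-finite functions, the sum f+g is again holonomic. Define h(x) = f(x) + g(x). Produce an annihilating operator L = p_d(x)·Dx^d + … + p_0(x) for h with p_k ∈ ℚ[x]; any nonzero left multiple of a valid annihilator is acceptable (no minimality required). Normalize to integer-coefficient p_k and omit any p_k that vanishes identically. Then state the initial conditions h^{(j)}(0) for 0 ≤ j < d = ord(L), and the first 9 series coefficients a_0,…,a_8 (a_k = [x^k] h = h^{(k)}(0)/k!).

L = (21 + 27·x) + (-17 - 30·x - 81·x^2)·Dx + (-2 + 14·x + 42·x^2 - 54·x^3)·Dx^2  (order 2).
h: a_k = 8, 10, -1/2, 43/4, -277/32, 1957/64, -14285/256, 74219/512, -2781901/8192, …
ICs: h(0) = 8, h′(0) = 10.

f: a_k = 4, 6, -9/2, 27/4, -405/32, 1701/64, -15309/256, 72171/512, -2814669/8192, …
g: a_k = 4, 4, 4, 4, 4, 4, 4, 4, 4, …
L₀ := lclm(L_f,L_g); ord L₀ ≤ 1+1.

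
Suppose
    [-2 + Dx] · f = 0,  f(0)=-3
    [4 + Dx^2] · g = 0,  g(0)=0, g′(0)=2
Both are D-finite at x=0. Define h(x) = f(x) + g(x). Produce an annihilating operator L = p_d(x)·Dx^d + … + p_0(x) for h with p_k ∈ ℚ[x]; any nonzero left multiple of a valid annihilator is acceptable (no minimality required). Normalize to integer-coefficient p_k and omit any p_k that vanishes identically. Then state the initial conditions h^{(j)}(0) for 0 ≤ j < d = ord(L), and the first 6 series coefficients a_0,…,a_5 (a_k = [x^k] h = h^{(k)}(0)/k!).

f: a_k = -3, -6, -6, -4, -2, -4/5, …
g: a_k = 0, 2, 0, -4/3, 0, 4/15, …
Weyl lclm of L_f,L_g ⇒ L₀ (ord ≤ 3).
L = -8 + 4·Dx - 2·Dx^2 + Dx^3  (order 3).
h: a_k = -3, -4, -6, -16/3, -2, -8/15, …
ICs: h(0) = -3, h′(0) = -4, h′′(0) = -12.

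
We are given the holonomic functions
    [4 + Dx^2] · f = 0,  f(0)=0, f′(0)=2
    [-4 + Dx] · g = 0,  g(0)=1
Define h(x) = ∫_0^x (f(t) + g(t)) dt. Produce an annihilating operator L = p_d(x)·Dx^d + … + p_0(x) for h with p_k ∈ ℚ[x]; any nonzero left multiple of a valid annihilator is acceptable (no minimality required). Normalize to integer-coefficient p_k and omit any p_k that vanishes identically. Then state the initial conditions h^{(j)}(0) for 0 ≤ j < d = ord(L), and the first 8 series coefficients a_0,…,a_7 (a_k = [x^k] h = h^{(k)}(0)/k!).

f: a_k = 0, 2, 0, -4/3, 0, 4/15, 0, -8/315, …
g: a_k = 1, 4, 8, 32/3, 32/3, 128/15, 256/45, 1024/315, …
Weyl lclm of L_f,L_g ⇒ L₀ (ord ≤ 3).
h=∫h₀ ⇒ L = L₀·Dx.
L = -16·Dx + 4·Dx^2 - 4·Dx^3 + Dx^4  (order 4).
h: a_k = 0, 1, 3, 8/3, 7/3, 32/15, 22/15, 256/315, …
ICs: h(0) = 0, h′(0) = 1, h′′(0) = 6, h′′′(0) = 16.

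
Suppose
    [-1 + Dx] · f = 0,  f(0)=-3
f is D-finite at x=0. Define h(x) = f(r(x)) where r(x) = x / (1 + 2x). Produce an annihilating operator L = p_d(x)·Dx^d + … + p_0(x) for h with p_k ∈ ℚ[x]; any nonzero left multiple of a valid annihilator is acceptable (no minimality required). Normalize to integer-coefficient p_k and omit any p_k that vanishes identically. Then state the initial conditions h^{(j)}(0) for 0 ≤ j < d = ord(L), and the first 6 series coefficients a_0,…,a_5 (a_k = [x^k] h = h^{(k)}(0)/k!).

L = -1 + (1 + 4·x + 4·x^2)·Dx  (order 1).
h: a_k = -3, -3, 9/2, -13/2, 71/8, -441/40, …
ICs: h(0) = -3.

f: a_k = -3, -3, -3/2, -1/2, -1/8, -1/40, …
Change of var in L_f (x↦r) gives L₀.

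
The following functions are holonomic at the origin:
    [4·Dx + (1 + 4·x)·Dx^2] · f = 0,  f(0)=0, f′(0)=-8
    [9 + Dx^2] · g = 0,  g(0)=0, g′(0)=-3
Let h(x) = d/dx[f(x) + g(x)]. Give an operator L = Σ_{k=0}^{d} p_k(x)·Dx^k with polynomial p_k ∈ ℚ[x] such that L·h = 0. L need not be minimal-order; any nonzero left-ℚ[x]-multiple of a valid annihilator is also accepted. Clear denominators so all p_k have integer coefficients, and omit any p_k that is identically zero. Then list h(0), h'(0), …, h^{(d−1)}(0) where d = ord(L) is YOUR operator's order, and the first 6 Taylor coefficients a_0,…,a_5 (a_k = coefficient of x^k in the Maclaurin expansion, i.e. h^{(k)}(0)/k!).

L = (3780 + 2592·x + 5184·x^2) + (369 + 2124·x + 3888·x^2 + 5184·x^3)·Dx + (420 + 288·x + 576·x^2)·Dx^2 + (41 + 236·x + 432·x^2 + 576·x^3)·Dx^3  (order 3).
h: a_k = -11, 32, -229/2, 512, -16465/8, 8192, …
ICs: h(0) = -11, h′(0) = 32, h′′(0) = -229.

f: a_k = 0, -8, 16, -128/3, 128, -2048/5, …
g: a_k = 0, -3, 0, 9/2, 0, -81/40, …
h₀=f+g: left-lcm gives L₀, ord ≤ 4.
Differentiate: ansatz ord ≤ ord L₀ ⇒ L.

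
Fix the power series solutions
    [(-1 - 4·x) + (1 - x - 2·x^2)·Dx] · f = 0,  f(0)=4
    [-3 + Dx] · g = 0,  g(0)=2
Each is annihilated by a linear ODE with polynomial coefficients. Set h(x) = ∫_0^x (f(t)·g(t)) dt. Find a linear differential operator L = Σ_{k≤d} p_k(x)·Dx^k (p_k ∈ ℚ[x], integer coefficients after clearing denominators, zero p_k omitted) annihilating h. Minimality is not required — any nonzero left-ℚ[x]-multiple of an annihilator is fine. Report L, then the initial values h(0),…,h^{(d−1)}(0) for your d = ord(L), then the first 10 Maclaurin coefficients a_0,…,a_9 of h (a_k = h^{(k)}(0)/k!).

f: a_k = 4, 4, 12, 20, 44, 84, 172, 340, 684, 1364, …
g: a_k = 2, 6, 9, 9, 27/4, 81/20, 81/40, 243/280, 729/2240, 243/2240, …
Sym-product of L_f,L_g gives L₀ (≤ ord 1).
Integrate: L := L₀·Dx.
L = (4 + x - 6·x^2)·Dx + (-1 + x + 2·x^2)·Dx^2  (order 2).
h: a_k = 0, 8, 16, 28, 46, 379/5, 636/5, 15293/70, 107071/280, 1142227/1680, …
ICs: h(0) = 0, h′(0) = 8.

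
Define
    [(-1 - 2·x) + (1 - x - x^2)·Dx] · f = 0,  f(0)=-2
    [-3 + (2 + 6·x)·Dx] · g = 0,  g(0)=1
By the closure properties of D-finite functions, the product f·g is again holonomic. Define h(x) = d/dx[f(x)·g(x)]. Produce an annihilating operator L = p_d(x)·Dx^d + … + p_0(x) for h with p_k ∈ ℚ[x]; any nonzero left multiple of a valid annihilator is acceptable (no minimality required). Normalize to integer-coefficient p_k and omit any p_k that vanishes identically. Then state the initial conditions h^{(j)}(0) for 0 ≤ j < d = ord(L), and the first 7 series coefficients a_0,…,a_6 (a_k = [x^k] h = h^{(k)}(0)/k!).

f: a_k = -2, -2, -4, -6, -10, -16, -26, …
g: a_k = 1, 3/2, -9/8, 27/16, -405/128, 1701/256, -15309/1024, …
Product ⇒ symmetric product L₀, ord ≤ 1.
h=h₀': d/dx-closure on L₀ ⇒ L.
L = (19 + 186·x + 321·x^2 + 210·x^3 + 135·x^4) + (-10 - 34·x - 6·x^2 + 50·x^3 + 114·x^4 + 54·x^5)·Dx  (order 1).
h: a_k = -5, -19/2, -315/8, -739/16, -24295/128, -30117/256, -917847/1024, …
ICs: h(0) = -5.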